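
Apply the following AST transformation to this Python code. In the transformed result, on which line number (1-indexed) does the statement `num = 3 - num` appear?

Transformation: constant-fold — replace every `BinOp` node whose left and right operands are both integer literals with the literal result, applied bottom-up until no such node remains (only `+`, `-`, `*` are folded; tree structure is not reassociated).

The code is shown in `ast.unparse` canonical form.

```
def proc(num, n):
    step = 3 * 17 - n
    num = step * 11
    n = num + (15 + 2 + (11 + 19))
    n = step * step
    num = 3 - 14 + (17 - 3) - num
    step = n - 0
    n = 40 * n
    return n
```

Transformed code:
def proc(num, n):
    step = 51 - n
    num = step * 11
    n = num + 47
    n = step * step
    num = 3 - num
    step = n - 0
    n = 40 * n
    return n

6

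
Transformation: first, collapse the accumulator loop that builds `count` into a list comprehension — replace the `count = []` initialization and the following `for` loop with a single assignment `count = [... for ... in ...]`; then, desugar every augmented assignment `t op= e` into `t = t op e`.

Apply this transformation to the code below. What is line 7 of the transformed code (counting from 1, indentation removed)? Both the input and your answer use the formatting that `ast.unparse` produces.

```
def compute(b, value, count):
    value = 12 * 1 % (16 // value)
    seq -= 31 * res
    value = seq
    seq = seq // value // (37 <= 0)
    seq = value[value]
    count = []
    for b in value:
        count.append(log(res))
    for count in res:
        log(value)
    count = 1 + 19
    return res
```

count = [log(res) for b in value]

Transformed code:
def compute(b, value, count):
    value = 12 * 1 % (16 // value)
    seq = seq - 31 * res
    value = seq
    seq = seq // value // (37 <= 0)
    seq = value[value]
    count = [log(res) for b in value]
    for count in res:
        log(value)
    count = 1 + 19
    return res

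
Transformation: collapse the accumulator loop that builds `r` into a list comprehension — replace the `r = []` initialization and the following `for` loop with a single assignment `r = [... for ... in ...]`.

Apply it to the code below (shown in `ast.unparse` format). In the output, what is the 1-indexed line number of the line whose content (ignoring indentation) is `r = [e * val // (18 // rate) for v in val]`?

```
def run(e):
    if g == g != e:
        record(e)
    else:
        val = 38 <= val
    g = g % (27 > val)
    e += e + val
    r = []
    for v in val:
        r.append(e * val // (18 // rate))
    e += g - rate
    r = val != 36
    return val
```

Transformed code:
def run(e):
    if g == g != e:
        record(e)
    else:
        val = 38 <= val
    g = g % (27 > val)
    e += e + val
    r = [e * val // (18 // rate) for v in val]
    e += g - rate
    r = val != 36
    return val

8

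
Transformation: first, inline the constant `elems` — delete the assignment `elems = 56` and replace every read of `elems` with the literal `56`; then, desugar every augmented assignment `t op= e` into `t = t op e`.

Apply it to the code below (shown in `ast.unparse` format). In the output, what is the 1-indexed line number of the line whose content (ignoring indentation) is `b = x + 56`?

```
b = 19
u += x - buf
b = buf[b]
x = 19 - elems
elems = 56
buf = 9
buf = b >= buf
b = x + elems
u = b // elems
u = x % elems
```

7

Transformed code:
b = 19
u = u + (x - buf)
b = buf[b]
x = 19 - 56
buf = 9
buf = b >= buf
b = x + 56
u = b // 56
u = x % 56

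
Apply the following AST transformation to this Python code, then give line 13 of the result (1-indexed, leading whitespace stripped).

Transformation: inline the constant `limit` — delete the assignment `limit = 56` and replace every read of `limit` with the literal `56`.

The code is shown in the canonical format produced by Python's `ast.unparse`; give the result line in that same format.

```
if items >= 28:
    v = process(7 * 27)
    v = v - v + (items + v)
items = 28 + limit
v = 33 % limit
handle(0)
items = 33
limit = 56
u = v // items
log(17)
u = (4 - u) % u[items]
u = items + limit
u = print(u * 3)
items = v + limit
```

Transformed code:
if items >= 28:
    v = process(7 * 27)
    v = v - v + (items + v)
items = 28 + 56
v = 33 % 56
handle(0)
items = 33
u = v // items
log(17)
u = (4 - u) % u[items]
u = items + 56
u = print(u * 3)
items = v + 56

items = v + 56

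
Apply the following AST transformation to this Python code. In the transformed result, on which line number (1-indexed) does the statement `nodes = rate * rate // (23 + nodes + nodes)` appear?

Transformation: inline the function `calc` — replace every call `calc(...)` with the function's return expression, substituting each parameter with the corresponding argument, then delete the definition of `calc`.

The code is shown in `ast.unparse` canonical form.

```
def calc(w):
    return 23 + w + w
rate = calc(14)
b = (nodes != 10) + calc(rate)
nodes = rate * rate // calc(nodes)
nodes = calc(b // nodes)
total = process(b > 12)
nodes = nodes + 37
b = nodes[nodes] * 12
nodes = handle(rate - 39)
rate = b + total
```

Transformed code:
rate = 23 + 14 + 14
b = (nodes != 10) + (23 + rate + rate)
nodes = rate * rate // (23 + nodes + nodes)
nodes = 23 + b // nodes + b // nodes
total = process(b > 12)
nodes = nodes + 37
b = nodes[nodes] * 12
nodes = handle(rate - 39)
rate = b + total

3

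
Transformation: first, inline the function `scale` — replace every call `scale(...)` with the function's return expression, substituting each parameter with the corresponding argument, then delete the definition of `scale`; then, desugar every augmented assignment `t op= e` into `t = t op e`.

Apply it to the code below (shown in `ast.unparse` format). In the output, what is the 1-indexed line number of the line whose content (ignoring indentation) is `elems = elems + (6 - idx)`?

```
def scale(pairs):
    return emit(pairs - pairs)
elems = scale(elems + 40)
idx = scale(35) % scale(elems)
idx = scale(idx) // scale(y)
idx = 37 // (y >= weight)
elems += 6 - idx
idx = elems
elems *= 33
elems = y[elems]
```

5

Transformed code:
elems = emit(elems + 40 - (elems + 40))
idx = emit(35 - 35) % emit(elems - elems)
idx = emit(idx - idx) // emit(y - y)
idx = 37 // (y >= weight)
elems = elems + (6 - idx)
idx = elems
elems = elems * 33
elems = y[elems]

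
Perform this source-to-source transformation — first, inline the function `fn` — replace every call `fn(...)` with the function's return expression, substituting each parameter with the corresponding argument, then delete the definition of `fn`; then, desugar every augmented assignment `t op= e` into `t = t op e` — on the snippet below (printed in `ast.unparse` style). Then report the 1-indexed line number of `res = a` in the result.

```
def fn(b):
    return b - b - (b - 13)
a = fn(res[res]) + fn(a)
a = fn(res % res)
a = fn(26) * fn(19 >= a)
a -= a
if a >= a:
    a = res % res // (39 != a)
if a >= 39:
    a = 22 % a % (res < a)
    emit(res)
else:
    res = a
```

11

Transformed code:
a = res[res] - res[res] - (res[res] - 13) + (a - a - (a - 13))
a = res % res - res % res - (res % res - 13)
a = (26 - 26 - (26 - 13)) * ((19 >= a) - (19 >= a) - ((19 >= a) - 13))
a = a - a
if a >= a:
    a = res % res // (39 != a)
if a >= 39:
    a = 22 % a % (res < a)
    emit(res)
else:
    res = a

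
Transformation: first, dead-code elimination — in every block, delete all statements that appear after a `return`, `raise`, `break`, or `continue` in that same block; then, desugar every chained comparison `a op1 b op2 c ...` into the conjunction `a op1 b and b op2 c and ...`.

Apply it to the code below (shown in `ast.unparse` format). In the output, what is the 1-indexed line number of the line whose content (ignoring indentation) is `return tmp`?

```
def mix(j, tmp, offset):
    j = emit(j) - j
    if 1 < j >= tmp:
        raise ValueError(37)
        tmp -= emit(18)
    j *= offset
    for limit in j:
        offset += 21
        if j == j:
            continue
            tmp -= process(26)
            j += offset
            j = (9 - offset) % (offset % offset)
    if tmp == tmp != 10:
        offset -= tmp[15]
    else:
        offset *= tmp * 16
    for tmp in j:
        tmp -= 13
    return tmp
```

16

Transformed code:
def mix(j, tmp, offset):
    j = emit(j) - j
    if 1 < j and j >= tmp:
        raise ValueError(37)
    j *= offset
    for limit in j:
        offset += 21
        if j == j:
            continue
    if tmp == tmp and tmp != 10:
        offset -= tmp[15]
    else:
        offset *= tmp * 16
    for tmp in j:
        tmp -= 13
    return tmp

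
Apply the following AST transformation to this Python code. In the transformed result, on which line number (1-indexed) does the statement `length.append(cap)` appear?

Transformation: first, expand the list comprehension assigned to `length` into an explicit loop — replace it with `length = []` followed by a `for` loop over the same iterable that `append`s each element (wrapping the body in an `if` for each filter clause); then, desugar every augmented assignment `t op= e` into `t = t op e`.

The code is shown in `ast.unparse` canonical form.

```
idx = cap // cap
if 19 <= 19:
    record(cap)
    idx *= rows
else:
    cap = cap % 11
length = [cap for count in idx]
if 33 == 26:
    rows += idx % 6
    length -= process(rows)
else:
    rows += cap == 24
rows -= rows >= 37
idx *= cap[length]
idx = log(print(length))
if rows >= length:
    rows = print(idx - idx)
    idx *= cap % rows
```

9

Transformed code:
idx = cap // cap
if 19 <= 19:
    record(cap)
    idx = idx * rows
else:
    cap = cap % 11
length = []
for count in idx:
    length.append(cap)
if 33 == 26:
    rows = rows + idx % 6
    length = length - process(rows)
else:
    rows = rows + (cap == 24)
rows = rows - (rows >= 37)
idx = idx * cap[length]
idx = log(print(length))
if rows >= length:
    rows = print(idx - idx)
    idx = idx * (cap % rows)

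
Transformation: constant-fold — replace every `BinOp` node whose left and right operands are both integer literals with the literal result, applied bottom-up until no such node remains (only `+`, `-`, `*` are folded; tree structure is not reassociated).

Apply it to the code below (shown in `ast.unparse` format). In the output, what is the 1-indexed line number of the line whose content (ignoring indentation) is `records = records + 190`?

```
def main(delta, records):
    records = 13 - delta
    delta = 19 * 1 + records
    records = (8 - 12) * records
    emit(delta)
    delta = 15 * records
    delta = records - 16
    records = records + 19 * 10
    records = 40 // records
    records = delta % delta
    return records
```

8

Transformed code:
def main(delta, records):
    records = 13 - delta
    delta = 19 + records
    records = -4 * records
    emit(delta)
    delta = 15 * records
    delta = records - 16
    records = records + 190
    records = 40 // records
    records = delta % delta
    return records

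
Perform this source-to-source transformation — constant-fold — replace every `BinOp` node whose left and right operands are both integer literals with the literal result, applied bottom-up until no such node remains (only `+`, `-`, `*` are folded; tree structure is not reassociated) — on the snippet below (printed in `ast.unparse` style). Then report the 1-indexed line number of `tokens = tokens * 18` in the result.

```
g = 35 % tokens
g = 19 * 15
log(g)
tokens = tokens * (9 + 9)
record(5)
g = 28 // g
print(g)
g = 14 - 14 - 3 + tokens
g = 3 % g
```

Transformed code:
g = 35 % tokens
g = 285
log(g)
tokens = tokens * 18
record(5)
g = 28 // g
print(g)
g = -3 + tokens
g = 3 % g

4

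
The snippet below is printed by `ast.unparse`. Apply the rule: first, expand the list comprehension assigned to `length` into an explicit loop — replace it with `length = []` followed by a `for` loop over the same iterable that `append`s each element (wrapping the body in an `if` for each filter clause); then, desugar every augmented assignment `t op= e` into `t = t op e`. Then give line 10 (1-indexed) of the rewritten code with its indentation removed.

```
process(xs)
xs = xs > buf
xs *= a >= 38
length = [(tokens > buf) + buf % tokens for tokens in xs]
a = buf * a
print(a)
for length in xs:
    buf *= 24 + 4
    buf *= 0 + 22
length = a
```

Transformed code:
process(xs)
xs = xs > buf
xs = xs * (a >= 38)
length = []
for tokens in xs:
    length.append((tokens > buf) + buf % tokens)
a = buf * a
print(a)
for length in xs:
    buf = buf * (24 + 4)
    buf = buf * (0 + 22)
length = a

buf = buf * (24 + 4)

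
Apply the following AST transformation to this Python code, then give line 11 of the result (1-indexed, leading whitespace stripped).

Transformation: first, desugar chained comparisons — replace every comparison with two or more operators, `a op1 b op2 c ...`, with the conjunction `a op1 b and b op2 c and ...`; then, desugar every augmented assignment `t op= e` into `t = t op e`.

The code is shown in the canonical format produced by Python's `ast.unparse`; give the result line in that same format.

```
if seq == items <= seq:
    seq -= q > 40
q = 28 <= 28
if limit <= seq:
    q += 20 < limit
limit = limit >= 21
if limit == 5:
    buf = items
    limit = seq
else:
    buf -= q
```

buf = buf - q

Transformed code:
if seq == items and items <= seq:
    seq = seq - (q > 40)
q = 28 <= 28
if limit <= seq:
    q = q + (20 < limit)
limit = limit >= 21
if limit == 5:
    buf = items
    limit = seq
else:
    buf = buf - q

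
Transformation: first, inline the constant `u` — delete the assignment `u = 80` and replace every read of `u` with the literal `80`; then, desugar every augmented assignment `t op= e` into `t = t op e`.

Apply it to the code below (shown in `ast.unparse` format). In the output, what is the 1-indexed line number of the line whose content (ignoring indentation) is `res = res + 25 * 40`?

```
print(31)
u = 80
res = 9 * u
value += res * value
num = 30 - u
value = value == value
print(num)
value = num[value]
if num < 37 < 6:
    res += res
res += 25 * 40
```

10

Transformed code:
print(31)
res = 9 * 80
value = value + res * value
num = 30 - 80
value = value == value
print(num)
value = num[value]
if num < 37 < 6:
    res = res + res
res = res + 25 * 40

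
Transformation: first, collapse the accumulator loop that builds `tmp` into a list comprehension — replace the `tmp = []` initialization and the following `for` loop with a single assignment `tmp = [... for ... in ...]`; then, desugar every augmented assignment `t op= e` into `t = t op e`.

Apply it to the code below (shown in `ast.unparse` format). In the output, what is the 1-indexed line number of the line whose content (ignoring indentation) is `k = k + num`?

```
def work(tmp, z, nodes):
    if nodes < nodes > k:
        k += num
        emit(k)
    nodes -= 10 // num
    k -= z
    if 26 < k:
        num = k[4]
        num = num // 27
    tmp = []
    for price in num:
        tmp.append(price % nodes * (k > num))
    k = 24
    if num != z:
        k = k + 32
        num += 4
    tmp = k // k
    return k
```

Transformed code:
def work(tmp, z, nodes):
    if nodes < nodes > k:
        k = k + num
        emit(k)
    nodes = nodes - 10 // num
    k = k - z
    if 26 < k:
        num = k[4]
        num = num // 27
    tmp = [price % nodes * (k > num) for price in num]
    k = 24
    if num != z:
        k = k + 32
        num = num + 4
    tmp = k // k
    return k

3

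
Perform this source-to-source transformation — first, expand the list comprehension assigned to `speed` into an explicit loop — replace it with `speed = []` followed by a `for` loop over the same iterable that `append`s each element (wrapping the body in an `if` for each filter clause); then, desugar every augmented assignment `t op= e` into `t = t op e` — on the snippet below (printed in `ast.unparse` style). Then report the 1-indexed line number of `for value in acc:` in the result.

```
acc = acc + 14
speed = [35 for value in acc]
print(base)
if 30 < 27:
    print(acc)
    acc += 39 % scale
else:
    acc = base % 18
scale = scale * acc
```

Transformed code:
acc = acc + 14
speed = []
for value in acc:
    speed.append(35)
print(base)
if 30 < 27:
    print(acc)
    acc = acc + 39 % scale
else:
    acc = base % 18
scale = scale * acc

3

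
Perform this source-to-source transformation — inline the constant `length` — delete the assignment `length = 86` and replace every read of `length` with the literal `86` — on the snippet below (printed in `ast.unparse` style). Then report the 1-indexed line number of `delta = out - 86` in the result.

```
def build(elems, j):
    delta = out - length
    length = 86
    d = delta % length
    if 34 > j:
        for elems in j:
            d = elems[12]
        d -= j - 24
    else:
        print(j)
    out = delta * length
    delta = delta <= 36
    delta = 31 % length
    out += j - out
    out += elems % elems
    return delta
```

Transformed code:
def build(elems, j):
    delta = out - 86
    d = delta % 86
    if 34 > j:
        for elems in j:
            d = elems[12]
        d -= j - 24
    else:
        print(j)
    out = delta * 86
    delta = delta <= 36
    delta = 31 % 86
    out += j - out
    out += elems % elems
    return delta

2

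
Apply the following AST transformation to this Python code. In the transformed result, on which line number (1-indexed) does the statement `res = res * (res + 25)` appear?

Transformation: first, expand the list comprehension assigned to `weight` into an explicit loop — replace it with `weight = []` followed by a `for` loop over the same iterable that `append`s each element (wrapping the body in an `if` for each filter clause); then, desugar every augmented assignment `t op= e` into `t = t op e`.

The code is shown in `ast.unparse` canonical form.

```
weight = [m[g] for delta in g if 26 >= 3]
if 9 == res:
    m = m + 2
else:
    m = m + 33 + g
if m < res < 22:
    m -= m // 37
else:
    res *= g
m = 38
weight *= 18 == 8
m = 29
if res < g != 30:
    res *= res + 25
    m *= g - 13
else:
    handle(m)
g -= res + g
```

Transformed code:
weight = []
for delta in g:
    if 26 >= 3:
        weight.append(m[g])
if 9 == res:
    m = m + 2
else:
    m = m + 33 + g
if m < res < 22:
    m = m - m // 37
else:
    res = res * g
m = 38
weight = weight * (18 == 8)
m = 29
if res < g != 30:
    res = res * (res + 25)
    m = m * (g - 13)
else:
    handle(m)
g = g - (res + g)

17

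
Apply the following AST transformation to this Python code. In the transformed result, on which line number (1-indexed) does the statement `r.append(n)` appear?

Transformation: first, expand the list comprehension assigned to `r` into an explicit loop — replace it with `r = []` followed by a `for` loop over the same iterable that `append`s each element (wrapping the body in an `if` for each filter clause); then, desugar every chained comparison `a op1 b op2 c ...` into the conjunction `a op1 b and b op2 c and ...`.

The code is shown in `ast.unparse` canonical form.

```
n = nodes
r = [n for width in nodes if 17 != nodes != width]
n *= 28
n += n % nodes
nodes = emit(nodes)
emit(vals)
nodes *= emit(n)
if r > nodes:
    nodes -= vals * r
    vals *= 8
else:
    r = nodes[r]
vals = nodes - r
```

5

Transformed code:
n = nodes
r = []
for width in nodes:
    if 17 != nodes and nodes != width:
        r.append(n)
n *= 28
n += n % nodes
nodes = emit(nodes)
emit(vals)
nodes *= emit(n)
if r > nodes:
    nodes -= vals * r
    vals *= 8
else:
    r = nodes[r]
vals = nodes - r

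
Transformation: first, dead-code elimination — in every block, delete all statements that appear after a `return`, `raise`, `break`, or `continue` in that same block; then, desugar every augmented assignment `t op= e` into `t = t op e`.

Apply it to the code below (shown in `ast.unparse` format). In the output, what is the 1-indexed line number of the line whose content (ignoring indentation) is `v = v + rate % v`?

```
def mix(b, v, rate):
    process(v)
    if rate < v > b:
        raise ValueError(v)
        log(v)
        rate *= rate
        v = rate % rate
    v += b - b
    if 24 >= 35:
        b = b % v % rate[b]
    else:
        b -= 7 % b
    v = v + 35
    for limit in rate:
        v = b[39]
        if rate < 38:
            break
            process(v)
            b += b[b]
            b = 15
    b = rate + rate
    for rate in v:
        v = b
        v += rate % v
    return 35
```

18

Transformed code:
def mix(b, v, rate):
    process(v)
    if rate < v > b:
        raise ValueError(v)
    v = v + (b - b)
    if 24 >= 35:
        b = b % v % rate[b]
    else:
        b = b - 7 % b
    v = v + 35
    for limit in rate:
        v = b[39]
        if rate < 38:
            break
    b = rate + rate
    for rate in v:
        v = b
        v = v + rate % v
    return 35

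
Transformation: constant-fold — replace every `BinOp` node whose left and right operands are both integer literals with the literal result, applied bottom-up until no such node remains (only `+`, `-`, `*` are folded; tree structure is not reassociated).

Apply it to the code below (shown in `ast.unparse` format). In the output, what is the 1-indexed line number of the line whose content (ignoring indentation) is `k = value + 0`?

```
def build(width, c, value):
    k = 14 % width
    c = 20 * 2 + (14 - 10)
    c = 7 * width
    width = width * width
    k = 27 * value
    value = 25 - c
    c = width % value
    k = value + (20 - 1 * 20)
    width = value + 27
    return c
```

Transformed code:
def build(width, c, value):
    k = 14 % width
    c = 44
    c = 7 * width
    width = width * width
    k = 27 * value
    value = 25 - c
    c = width % value
    k = value + 0
    width = value + 27
    return c

9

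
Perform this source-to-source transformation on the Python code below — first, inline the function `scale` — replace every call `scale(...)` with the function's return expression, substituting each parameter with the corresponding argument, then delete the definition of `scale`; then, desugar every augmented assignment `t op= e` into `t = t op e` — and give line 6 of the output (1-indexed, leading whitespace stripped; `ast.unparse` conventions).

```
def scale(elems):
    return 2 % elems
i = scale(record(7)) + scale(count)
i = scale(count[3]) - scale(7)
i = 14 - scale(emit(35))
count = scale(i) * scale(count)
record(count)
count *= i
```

count = count * i

Transformed code:
i = 2 % record(7) + 2 % count
i = 2 % count[3] - 2 % 7
i = 14 - 2 % emit(35)
count = 2 % i * (2 % count)
record(count)
count = count * i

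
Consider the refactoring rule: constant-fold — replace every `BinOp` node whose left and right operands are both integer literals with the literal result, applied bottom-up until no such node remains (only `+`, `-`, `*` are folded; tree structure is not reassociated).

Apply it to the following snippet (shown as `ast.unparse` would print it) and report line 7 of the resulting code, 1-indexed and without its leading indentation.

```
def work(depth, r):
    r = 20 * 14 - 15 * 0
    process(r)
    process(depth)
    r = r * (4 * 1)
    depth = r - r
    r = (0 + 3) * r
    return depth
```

Transformed code:
def work(depth, r):
    r = 280
    process(r)
    process(depth)
    r = r * 4
    depth = r - r
    r = 3 * r
    return depth

r = 3 * r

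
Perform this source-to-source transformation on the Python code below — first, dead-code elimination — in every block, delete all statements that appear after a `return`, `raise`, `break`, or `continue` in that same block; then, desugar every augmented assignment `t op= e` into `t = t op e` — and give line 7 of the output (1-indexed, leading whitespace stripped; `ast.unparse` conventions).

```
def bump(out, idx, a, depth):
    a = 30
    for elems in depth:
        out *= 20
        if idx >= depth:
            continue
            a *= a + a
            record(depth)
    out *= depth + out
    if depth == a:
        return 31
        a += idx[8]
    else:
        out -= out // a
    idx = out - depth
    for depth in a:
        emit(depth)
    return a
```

Transformed code:
def bump(out, idx, a, depth):
    a = 30
    for elems in depth:
        out = out * 20
        if idx >= depth:
            continue
    out = out * (depth + out)
    if depth == a:
        return 31
    else:
        out = out - out // a
    idx = out - depth
    for depth in a:
        emit(depth)
    return a

out = out * (depth + out)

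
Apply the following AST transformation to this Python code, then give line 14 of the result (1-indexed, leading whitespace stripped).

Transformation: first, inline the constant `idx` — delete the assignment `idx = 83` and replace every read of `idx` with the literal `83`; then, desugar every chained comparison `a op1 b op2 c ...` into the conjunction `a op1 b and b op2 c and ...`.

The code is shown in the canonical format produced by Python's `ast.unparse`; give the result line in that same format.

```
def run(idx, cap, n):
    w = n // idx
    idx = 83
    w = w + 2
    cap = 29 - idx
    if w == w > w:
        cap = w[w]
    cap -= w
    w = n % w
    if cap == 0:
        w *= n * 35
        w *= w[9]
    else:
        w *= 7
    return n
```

return n

Transformed code:
def run(idx, cap, n):
    w = n // 83
    w = w + 2
    cap = 29 - 83
    if w == w and w > w:
        cap = w[w]
    cap -= w
    w = n % w
    if cap == 0:
        w *= n * 35
        w *= w[9]
    else:
        w *= 7
    return n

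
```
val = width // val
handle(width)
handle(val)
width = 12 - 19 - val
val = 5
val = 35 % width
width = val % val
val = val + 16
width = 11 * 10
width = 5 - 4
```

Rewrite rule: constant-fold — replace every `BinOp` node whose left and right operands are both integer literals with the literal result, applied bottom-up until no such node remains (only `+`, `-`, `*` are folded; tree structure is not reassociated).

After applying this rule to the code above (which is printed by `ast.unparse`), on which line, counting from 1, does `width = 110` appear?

9

Transformed code:
val = width // val
handle(width)
handle(val)
width = -7 - val
val = 5
val = 35 % width
width = val % val
val = val + 16
width = 110
width = 1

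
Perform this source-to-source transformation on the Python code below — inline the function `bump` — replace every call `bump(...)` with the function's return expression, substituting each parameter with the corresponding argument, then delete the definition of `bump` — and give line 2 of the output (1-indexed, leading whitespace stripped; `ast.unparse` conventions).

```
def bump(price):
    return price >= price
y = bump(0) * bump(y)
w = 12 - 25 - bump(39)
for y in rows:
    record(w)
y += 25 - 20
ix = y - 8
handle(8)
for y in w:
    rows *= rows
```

w = 12 - 25 - (39 >= 39)

Transformed code:
y = (0 >= 0) * (y >= y)
w = 12 - 25 - (39 >= 39)
for y in rows:
    record(w)
y += 25 - 20
ix = y - 8
handle(8)
for y in w:
    rows *= rows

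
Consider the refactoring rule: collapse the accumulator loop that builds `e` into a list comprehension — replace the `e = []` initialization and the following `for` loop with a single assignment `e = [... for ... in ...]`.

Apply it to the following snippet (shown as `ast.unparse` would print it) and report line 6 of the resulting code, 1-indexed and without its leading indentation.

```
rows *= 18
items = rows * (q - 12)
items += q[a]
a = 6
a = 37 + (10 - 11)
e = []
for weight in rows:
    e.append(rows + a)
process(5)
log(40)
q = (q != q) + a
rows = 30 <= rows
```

Transformed code:
rows *= 18
items = rows * (q - 12)
items += q[a]
a = 6
a = 37 + (10 - 11)
e = [rows + a for weight in rows]
process(5)
log(40)
q = (q != q) + a
rows = 30 <= rows

e = [rows + a for weight in rows]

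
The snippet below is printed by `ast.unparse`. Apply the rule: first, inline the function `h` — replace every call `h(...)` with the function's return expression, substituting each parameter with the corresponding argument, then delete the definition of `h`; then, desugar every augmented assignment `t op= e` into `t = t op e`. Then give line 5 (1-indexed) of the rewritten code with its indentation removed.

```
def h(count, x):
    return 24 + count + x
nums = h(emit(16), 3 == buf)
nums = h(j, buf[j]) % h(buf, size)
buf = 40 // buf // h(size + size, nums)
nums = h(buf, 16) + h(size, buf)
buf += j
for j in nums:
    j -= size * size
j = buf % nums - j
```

Transformed code:
nums = 24 + emit(16) + (3 == buf)
nums = (24 + j + buf[j]) % (24 + buf + size)
buf = 40 // buf // (24 + (size + size) + nums)
nums = 24 + buf + 16 + (24 + size + buf)
buf = buf + j
for j in nums:
    j = j - size * size
j = buf % nums - j

buf = buf + j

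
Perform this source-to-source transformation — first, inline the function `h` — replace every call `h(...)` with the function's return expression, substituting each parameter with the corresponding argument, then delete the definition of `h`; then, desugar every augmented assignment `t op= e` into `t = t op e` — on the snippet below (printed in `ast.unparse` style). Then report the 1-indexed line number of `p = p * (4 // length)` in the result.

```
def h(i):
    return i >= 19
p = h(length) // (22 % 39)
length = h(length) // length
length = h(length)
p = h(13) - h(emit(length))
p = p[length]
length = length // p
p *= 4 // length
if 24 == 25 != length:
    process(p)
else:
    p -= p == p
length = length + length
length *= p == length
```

7

Transformed code:
p = (length >= 19) // (22 % 39)
length = (length >= 19) // length
length = length >= 19
p = (13 >= 19) - (emit(length) >= 19)
p = p[length]
length = length // p
p = p * (4 // length)
if 24 == 25 != length:
    process(p)
else:
    p = p - (p == p)
length = length + length
length = length * (p == length)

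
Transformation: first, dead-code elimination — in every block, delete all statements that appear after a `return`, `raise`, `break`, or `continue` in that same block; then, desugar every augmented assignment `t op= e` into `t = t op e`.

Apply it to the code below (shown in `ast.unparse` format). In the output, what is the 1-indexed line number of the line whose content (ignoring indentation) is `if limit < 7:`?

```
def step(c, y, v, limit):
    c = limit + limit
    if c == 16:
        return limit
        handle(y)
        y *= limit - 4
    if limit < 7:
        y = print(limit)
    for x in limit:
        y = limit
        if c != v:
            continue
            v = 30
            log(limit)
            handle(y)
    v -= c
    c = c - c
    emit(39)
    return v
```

5

Transformed code:
def step(c, y, v, limit):
    c = limit + limit
    if c == 16:
        return limit
    if limit < 7:
        y = print(limit)
    for x in limit:
        y = limit
        if c != v:
            continue
    v = v - c
    c = c - c
    emit(39)
    return v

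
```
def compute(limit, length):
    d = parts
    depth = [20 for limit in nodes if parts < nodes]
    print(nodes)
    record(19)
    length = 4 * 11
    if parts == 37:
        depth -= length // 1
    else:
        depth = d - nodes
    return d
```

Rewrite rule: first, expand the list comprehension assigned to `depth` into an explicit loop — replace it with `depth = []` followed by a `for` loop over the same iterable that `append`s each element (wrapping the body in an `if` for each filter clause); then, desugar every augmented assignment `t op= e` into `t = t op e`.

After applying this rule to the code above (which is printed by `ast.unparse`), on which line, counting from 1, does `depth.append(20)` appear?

6

Transformed code:
def compute(limit, length):
    d = parts
    depth = []
    for limit in nodes:
        if parts < nodes:
            depth.append(20)
    print(nodes)
    record(19)
    length = 4 * 11
    if parts == 37:
        depth = depth - length // 1
    else:
        depth = d - nodes
    return d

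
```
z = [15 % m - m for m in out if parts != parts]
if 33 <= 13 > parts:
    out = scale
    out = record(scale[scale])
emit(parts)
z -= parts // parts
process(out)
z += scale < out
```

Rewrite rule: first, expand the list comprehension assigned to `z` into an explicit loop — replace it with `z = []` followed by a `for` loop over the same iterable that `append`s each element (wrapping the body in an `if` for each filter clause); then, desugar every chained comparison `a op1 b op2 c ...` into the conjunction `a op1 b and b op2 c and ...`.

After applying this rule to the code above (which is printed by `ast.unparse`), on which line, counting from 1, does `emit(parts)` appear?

8

Transformed code:
z = []
for m in out:
    if parts != parts:
        z.append(15 % m - m)
if 33 <= 13 and 13 > parts:
    out = scale
    out = record(scale[scale])
emit(parts)
z -= parts // parts
process(out)
z += scale < out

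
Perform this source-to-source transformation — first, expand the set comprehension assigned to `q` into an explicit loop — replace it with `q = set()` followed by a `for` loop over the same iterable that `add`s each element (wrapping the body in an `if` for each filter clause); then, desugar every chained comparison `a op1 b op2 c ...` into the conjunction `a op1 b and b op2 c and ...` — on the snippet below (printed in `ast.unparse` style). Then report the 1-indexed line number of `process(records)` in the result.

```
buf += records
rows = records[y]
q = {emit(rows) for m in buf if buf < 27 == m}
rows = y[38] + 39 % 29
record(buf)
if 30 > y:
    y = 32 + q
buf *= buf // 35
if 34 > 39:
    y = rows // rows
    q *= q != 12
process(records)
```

15

Transformed code:
buf += records
rows = records[y]
q = set()
for m in buf:
    if buf < 27 and 27 == m:
        q.add(emit(rows))
rows = y[38] + 39 % 29
record(buf)
if 30 > y:
    y = 32 + q
buf *= buf // 35
if 34 > 39:
    y = rows // rows
    q *= q != 12
process(records)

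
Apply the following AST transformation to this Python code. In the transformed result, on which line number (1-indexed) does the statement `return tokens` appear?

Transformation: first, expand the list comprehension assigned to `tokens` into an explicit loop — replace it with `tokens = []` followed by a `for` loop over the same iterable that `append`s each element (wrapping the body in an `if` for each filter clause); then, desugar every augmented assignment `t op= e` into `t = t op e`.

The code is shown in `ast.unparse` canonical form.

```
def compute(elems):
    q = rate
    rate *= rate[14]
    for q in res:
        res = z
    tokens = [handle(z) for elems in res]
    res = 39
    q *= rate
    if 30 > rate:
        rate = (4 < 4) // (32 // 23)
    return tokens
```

Transformed code:
def compute(elems):
    q = rate
    rate = rate * rate[14]
    for q in res:
        res = z
    tokens = []
    for elems in res:
        tokens.append(handle(z))
    res = 39
    q = q * rate
    if 30 > rate:
        rate = (4 < 4) // (32 // 23)
    return tokens

13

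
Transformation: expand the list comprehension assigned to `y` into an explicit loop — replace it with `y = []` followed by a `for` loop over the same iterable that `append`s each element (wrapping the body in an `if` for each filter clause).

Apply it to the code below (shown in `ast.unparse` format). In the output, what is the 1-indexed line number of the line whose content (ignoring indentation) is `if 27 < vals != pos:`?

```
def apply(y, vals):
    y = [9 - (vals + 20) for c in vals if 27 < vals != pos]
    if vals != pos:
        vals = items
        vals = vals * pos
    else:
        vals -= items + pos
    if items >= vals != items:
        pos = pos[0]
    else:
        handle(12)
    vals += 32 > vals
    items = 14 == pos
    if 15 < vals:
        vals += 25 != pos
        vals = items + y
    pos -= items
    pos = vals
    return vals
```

4

Transformed code:
def apply(y, vals):
    y = []
    for c in vals:
        if 27 < vals != pos:
            y.append(9 - (vals + 20))
    if vals != pos:
        vals = items
        vals = vals * pos
    else:
        vals -= items + pos
    if items >= vals != items:
        pos = pos[0]
    else:
        handle(12)
    vals += 32 > vals
    items = 14 == pos
    if 15 < vals:
        vals += 25 != pos
        vals = items + y
    pos -= items
    pos = vals
    return vals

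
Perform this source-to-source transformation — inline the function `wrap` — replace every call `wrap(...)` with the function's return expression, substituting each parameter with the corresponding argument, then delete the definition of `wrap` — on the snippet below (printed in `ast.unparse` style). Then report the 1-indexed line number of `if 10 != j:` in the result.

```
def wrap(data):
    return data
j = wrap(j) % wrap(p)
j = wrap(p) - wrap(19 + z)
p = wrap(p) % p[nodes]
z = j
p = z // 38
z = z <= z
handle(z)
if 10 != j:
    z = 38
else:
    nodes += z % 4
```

Transformed code:
j = j % p
j = p - (19 + z)
p = p % p[nodes]
z = j
p = z // 38
z = z <= z
handle(z)
if 10 != j:
    z = 38
else:
    nodes += z % 4

8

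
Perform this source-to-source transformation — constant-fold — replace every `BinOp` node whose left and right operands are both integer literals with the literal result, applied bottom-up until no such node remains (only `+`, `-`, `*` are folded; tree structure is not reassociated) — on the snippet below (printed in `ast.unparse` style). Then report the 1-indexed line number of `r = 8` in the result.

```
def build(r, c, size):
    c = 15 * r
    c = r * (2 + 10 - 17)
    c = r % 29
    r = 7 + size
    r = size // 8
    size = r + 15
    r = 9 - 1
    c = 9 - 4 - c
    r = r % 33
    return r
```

Transformed code:
def build(r, c, size):
    c = 15 * r
    c = r * -5
    c = r % 29
    r = 7 + size
    r = size // 8
    size = r + 15
    r = 8
    c = 5 - c
    r = r % 33
    return r

8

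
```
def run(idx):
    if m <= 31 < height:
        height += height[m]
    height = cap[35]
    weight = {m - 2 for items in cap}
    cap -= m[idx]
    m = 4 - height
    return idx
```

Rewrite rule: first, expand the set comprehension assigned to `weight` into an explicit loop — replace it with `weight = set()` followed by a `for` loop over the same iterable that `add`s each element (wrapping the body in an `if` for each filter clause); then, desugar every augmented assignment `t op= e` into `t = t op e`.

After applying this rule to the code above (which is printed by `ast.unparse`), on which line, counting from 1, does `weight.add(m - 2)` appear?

7

Transformed code:
def run(idx):
    if m <= 31 < height:
        height = height + height[m]
    height = cap[35]
    weight = set()
    for items in cap:
        weight.add(m - 2)
    cap = cap - m[idx]
    m = 4 - height
    return idx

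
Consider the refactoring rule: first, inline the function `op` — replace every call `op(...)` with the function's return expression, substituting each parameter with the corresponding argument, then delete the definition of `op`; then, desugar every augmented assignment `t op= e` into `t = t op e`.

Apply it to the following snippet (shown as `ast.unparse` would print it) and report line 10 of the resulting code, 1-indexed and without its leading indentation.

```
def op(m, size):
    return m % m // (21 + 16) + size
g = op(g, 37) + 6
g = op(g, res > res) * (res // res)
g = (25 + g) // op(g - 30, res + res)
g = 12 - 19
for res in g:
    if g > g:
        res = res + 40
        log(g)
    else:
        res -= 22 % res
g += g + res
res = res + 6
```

res = res - 22 % res

Transformed code:
g = g % g // (21 + 16) + 37 + 6
g = (g % g // (21 + 16) + (res > res)) * (res // res)
g = (25 + g) // ((g - 30) % (g - 30) // (21 + 16) + (res + res))
g = 12 - 19
for res in g:
    if g > g:
        res = res + 40
        log(g)
    else:
        res = res - 22 % res
g = g + (g + res)
res = res + 6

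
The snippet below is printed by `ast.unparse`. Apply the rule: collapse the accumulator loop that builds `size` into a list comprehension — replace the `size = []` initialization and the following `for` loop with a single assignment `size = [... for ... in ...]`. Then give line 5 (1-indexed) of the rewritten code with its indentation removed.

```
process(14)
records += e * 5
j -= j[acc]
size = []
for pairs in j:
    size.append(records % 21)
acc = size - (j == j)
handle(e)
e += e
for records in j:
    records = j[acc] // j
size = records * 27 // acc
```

Transformed code:
process(14)
records += e * 5
j -= j[acc]
size = [records % 21 for pairs in j]
acc = size - (j == j)
handle(e)
e += e
for records in j:
    records = j[acc] // j
size = records * 27 // acc

acc = size - (j == j)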